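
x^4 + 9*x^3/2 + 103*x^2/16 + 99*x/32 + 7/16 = (x + 1/4)*(x + 1/2)*(x + 7/4)*(x + 2)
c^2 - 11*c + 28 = (c - 7)*(c - 4)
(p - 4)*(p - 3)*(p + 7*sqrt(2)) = p^3 - 7*p^2 + 7*sqrt(2)*p^2 - 49*sqrt(2)*p + 12*p + 84*sqrt(2)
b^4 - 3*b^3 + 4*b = b*(b - 2)^2*(b + 1)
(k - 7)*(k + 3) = k^2 - 4*k - 21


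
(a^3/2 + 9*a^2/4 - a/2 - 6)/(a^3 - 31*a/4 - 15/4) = (-2*a^3 - 9*a^2 + 2*a + 24)/(-4*a^3 + 31*a + 15)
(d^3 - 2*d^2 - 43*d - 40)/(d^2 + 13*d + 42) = (d^3 - 2*d^2 - 43*d - 40)/(d^2 + 13*d + 42)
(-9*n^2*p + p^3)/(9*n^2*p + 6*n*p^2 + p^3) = (-3*n + p)/(3*n + p)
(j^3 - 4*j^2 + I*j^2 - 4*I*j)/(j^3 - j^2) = (j^2 + j*(-4 + I) - 4*I)/(j*(j - 1))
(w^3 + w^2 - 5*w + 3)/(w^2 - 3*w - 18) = (w^2 - 2*w + 1)/(w - 6)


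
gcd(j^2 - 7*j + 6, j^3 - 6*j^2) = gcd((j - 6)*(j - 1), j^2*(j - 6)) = j - 6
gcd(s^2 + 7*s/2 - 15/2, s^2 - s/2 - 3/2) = s - 3/2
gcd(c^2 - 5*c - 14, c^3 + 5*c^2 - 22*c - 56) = c + 2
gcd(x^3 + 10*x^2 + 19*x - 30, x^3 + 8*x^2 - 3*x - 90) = x^2 + 11*x + 30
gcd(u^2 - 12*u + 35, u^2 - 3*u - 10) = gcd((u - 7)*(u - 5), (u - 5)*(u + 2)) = u - 5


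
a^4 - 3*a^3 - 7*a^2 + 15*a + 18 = (a - 3)^2*(a + 1)*(a + 2)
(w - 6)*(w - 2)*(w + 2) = w^3 - 6*w^2 - 4*w + 24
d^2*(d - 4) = d^3 - 4*d^2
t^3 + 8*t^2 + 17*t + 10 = (t + 1)*(t + 2)*(t + 5)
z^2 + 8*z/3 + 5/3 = (z + 1)*(z + 5/3)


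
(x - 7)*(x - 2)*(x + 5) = x^3 - 4*x^2 - 31*x + 70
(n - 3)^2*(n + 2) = n^3 - 4*n^2 - 3*n + 18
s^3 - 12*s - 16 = (s - 4)*(s + 2)^2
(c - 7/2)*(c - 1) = c^2 - 9*c/2 + 7/2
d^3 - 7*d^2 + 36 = (d - 6)*(d - 3)*(d + 2)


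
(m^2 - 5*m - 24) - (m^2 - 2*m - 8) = -3*m - 16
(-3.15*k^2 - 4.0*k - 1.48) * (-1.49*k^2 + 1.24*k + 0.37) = 4.6935*k^4 + 2.054*k^3 - 3.9203*k^2 - 3.3152*k - 0.5476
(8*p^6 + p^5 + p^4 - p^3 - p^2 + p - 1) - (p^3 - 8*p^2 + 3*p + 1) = 8*p^6 + p^5 + p^4 - 2*p^3 + 7*p^2 - 2*p - 2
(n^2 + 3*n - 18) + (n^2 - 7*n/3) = 2*n^2 + 2*n/3 - 18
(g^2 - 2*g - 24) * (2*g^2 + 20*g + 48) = 2*g^4 + 16*g^3 - 40*g^2 - 576*g - 1152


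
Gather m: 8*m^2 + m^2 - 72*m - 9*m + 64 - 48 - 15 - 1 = 9*m^2 - 81*m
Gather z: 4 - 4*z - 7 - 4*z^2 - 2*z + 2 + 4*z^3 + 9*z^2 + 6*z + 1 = 4*z^3 + 5*z^2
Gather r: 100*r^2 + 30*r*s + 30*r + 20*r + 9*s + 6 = 100*r^2 + r*(30*s + 50) + 9*s + 6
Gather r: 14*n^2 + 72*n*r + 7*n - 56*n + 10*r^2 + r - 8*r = 14*n^2 - 49*n + 10*r^2 + r*(72*n - 7)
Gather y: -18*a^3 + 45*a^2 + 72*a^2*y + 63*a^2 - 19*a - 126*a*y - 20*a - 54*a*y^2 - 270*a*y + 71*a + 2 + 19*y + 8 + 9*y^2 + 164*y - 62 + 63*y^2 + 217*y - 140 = -18*a^3 + 108*a^2 + 32*a + y^2*(72 - 54*a) + y*(72*a^2 - 396*a + 400) - 192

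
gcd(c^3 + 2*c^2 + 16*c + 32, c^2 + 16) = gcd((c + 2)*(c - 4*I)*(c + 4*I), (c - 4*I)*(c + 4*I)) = c^2 + 16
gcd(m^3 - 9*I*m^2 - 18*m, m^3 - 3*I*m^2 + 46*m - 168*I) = m - 6*I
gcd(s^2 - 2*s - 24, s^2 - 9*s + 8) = 1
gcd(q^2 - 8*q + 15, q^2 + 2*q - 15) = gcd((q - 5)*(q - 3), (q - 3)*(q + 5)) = q - 3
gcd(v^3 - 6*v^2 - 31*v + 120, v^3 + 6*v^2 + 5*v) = v + 5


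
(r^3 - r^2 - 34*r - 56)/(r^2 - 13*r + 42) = (r^2 + 6*r + 8)/(r - 6)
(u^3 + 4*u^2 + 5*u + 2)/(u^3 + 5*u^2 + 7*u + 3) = (u + 2)/(u + 3)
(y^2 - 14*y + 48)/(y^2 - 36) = (y - 8)/(y + 6)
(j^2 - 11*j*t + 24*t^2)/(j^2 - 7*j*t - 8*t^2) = (j - 3*t)/(j + t)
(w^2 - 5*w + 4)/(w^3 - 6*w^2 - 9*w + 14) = (w - 4)/(w^2 - 5*w - 14)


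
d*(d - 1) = d^2 - d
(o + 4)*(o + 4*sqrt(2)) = o^2 + 4*o + 4*sqrt(2)*o + 16*sqrt(2)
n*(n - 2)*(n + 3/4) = n^3 - 5*n^2/4 - 3*n/2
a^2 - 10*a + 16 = (a - 8)*(a - 2)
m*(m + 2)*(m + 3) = m^3 + 5*m^2 + 6*m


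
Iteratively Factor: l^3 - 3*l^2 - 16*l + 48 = (l - 4)*(l^2 + l - 12) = (l - 4)*(l - 3)*(l + 4)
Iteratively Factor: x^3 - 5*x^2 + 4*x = (x)*(x^2 - 5*x + 4) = x*(x - 4)*(x - 1)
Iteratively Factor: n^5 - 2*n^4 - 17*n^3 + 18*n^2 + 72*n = (n)*(n^4 - 2*n^3 - 17*n^2 + 18*n + 72) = n*(n - 3)*(n^3 + n^2 - 14*n - 24) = n*(n - 4)*(n - 3)*(n^2 + 5*n + 6) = n*(n - 4)*(n - 3)*(n + 2)*(n + 3)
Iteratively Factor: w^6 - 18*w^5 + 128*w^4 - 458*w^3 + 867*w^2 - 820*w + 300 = (w - 2)*(w^5 - 16*w^4 + 96*w^3 - 266*w^2 + 335*w - 150) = (w - 2)^2*(w^4 - 14*w^3 + 68*w^2 - 130*w + 75) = (w - 5)*(w - 2)^2*(w^3 - 9*w^2 + 23*w - 15) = (w - 5)^2*(w - 2)^2*(w^2 - 4*w + 3) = (w - 5)^2*(w - 3)*(w - 2)^2*(w - 1)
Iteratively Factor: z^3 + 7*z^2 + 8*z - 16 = (z - 1)*(z^2 + 8*z + 16) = (z - 1)*(z + 4)*(z + 4)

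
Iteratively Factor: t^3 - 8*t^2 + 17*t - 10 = (t - 5)*(t^2 - 3*t + 2) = (t - 5)*(t - 2)*(t - 1)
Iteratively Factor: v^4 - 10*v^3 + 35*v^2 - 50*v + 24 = (v - 1)*(v^3 - 9*v^2 + 26*v - 24) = (v - 2)*(v - 1)*(v^2 - 7*v + 12) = (v - 3)*(v - 2)*(v - 1)*(v - 4)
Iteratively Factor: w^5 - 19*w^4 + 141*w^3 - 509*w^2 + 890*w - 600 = (w - 5)*(w^4 - 14*w^3 + 71*w^2 - 154*w + 120) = (w - 5)^2*(w^3 - 9*w^2 + 26*w - 24) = (w - 5)^2*(w - 3)*(w^2 - 6*w + 8) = (w - 5)^2*(w - 3)*(w - 2)*(w - 4)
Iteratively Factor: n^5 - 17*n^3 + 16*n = (n)*(n^4 - 17*n^2 + 16) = n*(n - 1)*(n^3 + n^2 - 16*n - 16) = n*(n - 1)*(n + 1)*(n^2 - 16) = n*(n - 1)*(n + 1)*(n + 4)*(n - 4)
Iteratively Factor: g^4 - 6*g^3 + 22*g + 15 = (g - 3)*(g^3 - 3*g^2 - 9*g - 5) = (g - 5)*(g - 3)*(g^2 + 2*g + 1) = (g - 5)*(g - 3)*(g + 1)*(g + 1)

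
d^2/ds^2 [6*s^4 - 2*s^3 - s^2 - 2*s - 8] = 72*s^2 - 12*s - 2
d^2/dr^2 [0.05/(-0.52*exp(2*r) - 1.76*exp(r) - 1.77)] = ((0.104*exp(r) + 0.088)*(0.52*exp(2*r) + 1.76*exp(r) + 1.77) - 0.05*(1.04*exp(r) + 1.76)*(2.08*exp(r) + 3.52)*exp(r))*exp(r)/(0.52*exp(2*r) + 1.76*exp(r) + 1.77)^3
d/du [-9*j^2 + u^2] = 2*u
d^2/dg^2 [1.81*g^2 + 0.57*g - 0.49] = 3.62000000000000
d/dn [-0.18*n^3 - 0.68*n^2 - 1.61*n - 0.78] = -0.54*n^2 - 1.36*n - 1.61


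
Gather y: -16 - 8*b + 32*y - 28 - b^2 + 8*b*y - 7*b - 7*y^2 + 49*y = -b^2 - 15*b - 7*y^2 + y*(8*b + 81) - 44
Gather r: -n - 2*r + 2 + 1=-n - 2*r + 3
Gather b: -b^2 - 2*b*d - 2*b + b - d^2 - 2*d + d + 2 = -b^2 + b*(-2*d - 1) - d^2 - d + 2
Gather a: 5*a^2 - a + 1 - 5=5*a^2 - a - 4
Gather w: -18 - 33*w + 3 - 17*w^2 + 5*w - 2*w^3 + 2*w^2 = -2*w^3 - 15*w^2 - 28*w - 15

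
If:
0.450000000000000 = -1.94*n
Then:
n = -0.23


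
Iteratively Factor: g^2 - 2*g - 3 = (g - 3)*(g + 1)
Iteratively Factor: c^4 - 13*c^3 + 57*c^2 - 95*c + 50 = (c - 5)*(c^3 - 8*c^2 + 17*c - 10) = (c - 5)*(c - 1)*(c^2 - 7*c + 10) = (c - 5)^2*(c - 1)*(c - 2)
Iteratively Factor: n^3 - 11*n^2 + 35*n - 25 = (n - 5)*(n^2 - 6*n + 5) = (n - 5)*(n - 1)*(n - 5)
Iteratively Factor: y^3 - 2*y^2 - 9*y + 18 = (y + 3)*(y^2 - 5*y + 6) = (y - 3)*(y + 3)*(y - 2)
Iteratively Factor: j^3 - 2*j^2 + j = (j - 1)*(j^2 - j) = (j - 1)^2*(j)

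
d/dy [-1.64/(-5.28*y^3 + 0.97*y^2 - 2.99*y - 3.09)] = (-25.9776*y^2 + 3.1816*y - 4.9036)/(5.28*y^3 - 0.97*y^2 + 2.99*y + 3.09)^2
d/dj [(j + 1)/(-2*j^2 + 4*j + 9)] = (-2*j^2 + 4*j + 4*(j - 1)*(j + 1) + 9)/(-2*j^2 + 4*j + 9)^2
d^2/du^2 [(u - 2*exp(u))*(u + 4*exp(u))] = 2*u*exp(u) - 32*exp(2*u) + 4*exp(u) + 2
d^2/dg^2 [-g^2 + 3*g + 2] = -2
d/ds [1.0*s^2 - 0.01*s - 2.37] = 2.0*s - 0.01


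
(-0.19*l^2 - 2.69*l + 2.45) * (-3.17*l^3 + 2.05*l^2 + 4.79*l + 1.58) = 0.6023*l^5 + 8.1378*l^4 - 14.1911*l^3 - 8.1628*l^2 + 7.4853*l + 3.871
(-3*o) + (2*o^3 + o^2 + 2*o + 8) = 2*o^3 + o^2 - o + 8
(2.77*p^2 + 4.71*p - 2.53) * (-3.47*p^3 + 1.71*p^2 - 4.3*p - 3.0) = -9.6119*p^5 - 11.607*p^4 + 4.9222*p^3 - 32.8893*p^2 - 3.251*p + 7.59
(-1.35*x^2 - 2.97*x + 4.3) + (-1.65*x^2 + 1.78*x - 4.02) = -3.0*x^2 - 1.19*x + 0.28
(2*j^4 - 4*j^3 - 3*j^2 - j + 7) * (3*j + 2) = 6*j^5 - 8*j^4 - 17*j^3 - 9*j^2 + 19*j + 14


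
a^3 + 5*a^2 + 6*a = a*(a + 2)*(a + 3)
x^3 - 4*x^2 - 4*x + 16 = (x - 4)*(x - 2)*(x + 2)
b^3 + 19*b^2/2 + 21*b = b*(b + 7/2)*(b + 6)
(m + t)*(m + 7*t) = m^2 + 8*m*t + 7*t^2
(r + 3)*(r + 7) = r^2 + 10*r + 21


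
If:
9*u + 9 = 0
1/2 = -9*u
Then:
No Solution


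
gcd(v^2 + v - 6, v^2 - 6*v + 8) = v - 2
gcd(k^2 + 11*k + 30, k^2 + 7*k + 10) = k + 5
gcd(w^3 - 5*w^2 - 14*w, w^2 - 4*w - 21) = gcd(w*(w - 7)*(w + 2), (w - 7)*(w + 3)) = w - 7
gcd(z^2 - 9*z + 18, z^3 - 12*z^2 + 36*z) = z - 6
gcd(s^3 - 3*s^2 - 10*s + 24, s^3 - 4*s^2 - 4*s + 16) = s^2 - 6*s + 8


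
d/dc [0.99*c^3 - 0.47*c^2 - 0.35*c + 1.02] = 2.97*c^2 - 0.94*c - 0.35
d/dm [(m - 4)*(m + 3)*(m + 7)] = 3*m^2 + 12*m - 19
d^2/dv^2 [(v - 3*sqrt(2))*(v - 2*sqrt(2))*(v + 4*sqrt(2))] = 6*v - 2*sqrt(2)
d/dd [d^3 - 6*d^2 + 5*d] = 3*d^2 - 12*d + 5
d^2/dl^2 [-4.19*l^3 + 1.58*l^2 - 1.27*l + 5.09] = 3.16 - 25.14*l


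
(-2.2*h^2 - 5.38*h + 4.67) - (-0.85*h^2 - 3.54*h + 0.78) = -1.35*h^2 - 1.84*h + 3.89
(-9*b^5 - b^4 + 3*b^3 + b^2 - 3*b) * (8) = -72*b^5 - 8*b^4 + 24*b^3 + 8*b^2 - 24*b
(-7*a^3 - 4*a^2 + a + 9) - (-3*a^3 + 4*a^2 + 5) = -4*a^3 - 8*a^2 + a + 4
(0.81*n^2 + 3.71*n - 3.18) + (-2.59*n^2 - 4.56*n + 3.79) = -1.78*n^2 - 0.85*n + 0.61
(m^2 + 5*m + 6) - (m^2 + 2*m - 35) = 3*m + 41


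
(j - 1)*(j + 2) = j^2 + j - 2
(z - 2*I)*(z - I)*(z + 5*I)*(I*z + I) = I*z^4 - 2*z^3 + I*z^3 - 2*z^2 + 13*I*z^2 + 10*z + 13*I*z + 10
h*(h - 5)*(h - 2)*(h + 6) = h^4 - h^3 - 32*h^2 + 60*h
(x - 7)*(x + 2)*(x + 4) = x^3 - x^2 - 34*x - 56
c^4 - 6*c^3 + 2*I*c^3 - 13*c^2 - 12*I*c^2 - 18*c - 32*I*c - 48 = (c - 8)*(c + 2)*(c - I)*(c + 3*I)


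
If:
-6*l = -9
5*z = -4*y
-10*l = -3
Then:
No Solution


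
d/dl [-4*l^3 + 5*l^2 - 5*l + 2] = -12*l^2 + 10*l - 5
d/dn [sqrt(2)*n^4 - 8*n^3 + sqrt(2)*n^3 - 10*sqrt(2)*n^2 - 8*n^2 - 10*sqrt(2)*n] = 4*sqrt(2)*n^3 - 24*n^2 + 3*sqrt(2)*n^2 - 20*sqrt(2)*n - 16*n - 10*sqrt(2)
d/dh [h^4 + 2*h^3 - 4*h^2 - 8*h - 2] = 4*h^3 + 6*h^2 - 8*h - 8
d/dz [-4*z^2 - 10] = -8*z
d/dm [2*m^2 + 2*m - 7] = 4*m + 2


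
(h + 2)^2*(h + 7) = h^3 + 11*h^2 + 32*h + 28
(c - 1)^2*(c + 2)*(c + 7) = c^4 + 7*c^3 - 3*c^2 - 19*c + 14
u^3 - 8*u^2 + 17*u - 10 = (u - 5)*(u - 2)*(u - 1)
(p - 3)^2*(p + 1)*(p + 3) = p^4 - 2*p^3 - 12*p^2 + 18*p + 27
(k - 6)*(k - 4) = k^2 - 10*k + 24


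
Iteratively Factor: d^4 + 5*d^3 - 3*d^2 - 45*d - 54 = (d + 2)*(d^3 + 3*d^2 - 9*d - 27) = (d - 3)*(d + 2)*(d^2 + 6*d + 9) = (d - 3)*(d + 2)*(d + 3)*(d + 3)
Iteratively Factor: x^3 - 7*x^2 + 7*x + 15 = (x - 5)*(x^2 - 2*x - 3) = (x - 5)*(x - 3)*(x + 1)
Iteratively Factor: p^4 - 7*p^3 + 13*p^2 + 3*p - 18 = (p - 2)*(p^3 - 5*p^2 + 3*p + 9) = (p - 2)*(p + 1)*(p^2 - 6*p + 9) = (p - 3)*(p - 2)*(p + 1)*(p - 3)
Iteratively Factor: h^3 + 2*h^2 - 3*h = (h - 1)*(h^2 + 3*h) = h*(h - 1)*(h + 3)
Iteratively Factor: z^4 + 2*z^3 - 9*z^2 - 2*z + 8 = (z + 1)*(z^3 + z^2 - 10*z + 8) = (z - 1)*(z + 1)*(z^2 + 2*z - 8) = (z - 2)*(z - 1)*(z + 1)*(z + 4)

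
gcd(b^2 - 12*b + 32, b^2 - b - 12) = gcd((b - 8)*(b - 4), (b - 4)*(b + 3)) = b - 4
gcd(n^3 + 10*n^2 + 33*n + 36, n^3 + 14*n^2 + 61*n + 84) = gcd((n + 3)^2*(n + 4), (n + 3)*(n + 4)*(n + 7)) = n^2 + 7*n + 12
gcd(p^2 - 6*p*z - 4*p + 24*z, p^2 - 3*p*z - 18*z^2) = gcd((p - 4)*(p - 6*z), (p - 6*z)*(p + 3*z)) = -p + 6*z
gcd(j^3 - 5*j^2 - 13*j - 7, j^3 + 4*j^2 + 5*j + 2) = j^2 + 2*j + 1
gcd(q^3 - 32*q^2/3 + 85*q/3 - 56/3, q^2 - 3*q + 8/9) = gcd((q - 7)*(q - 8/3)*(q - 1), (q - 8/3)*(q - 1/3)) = q - 8/3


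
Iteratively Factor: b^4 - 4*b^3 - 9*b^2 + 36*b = (b - 3)*(b^3 - b^2 - 12*b) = (b - 4)*(b - 3)*(b^2 + 3*b) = (b - 4)*(b - 3)*(b + 3)*(b)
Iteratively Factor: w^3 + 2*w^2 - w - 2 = (w + 2)*(w^2 - 1) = (w - 1)*(w + 2)*(w + 1)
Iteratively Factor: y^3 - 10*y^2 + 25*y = (y - 5)*(y^2 - 5*y) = (y - 5)^2*(y)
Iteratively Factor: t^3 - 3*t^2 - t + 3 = (t + 1)*(t^2 - 4*t + 3) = (t - 1)*(t + 1)*(t - 3)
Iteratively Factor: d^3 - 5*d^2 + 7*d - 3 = (d - 1)*(d^2 - 4*d + 3) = (d - 3)*(d - 1)*(d - 1)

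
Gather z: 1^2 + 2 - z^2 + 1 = 4 - z^2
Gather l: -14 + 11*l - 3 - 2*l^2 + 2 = -2*l^2 + 11*l - 15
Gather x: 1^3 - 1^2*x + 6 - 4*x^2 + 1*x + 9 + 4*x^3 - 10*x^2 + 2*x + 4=4*x^3 - 14*x^2 + 2*x + 20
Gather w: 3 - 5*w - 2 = 1 - 5*w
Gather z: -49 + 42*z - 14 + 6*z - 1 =48*z - 64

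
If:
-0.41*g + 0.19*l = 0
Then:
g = 0.463414634146341*l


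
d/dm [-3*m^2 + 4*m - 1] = 4 - 6*m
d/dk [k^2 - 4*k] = 2*k - 4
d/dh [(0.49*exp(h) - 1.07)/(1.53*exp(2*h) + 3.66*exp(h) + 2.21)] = (-0.7497*exp(2*h) + 3.2742*exp(h) + 4.9991)*exp(h)/(2.3409*exp(4*h) + 11.1996*exp(3*h) + 20.1582*exp(2*h) + 16.1772*exp(h) + 4.8841)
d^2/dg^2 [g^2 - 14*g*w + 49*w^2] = 2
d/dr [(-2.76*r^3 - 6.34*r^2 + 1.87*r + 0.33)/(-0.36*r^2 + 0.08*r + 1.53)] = (0.9936*r^4 - 0.4416*r^3 - 12.5024*r^2 - 19.1628*r + 2.8347)/(0.1296*r^4 - 0.0576*r^3 - 1.0952*r^2 + 0.2448*r + 2.3409)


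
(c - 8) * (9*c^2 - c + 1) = 9*c^3 - 73*c^2 + 9*c - 8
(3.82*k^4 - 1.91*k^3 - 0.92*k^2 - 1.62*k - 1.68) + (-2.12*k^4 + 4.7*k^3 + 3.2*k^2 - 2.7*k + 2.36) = 1.7*k^4 + 2.79*k^3 + 2.28*k^2 - 4.32*k + 0.68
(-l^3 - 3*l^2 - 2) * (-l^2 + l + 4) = l^5 + 2*l^4 - 7*l^3 - 10*l^2 - 2*l - 8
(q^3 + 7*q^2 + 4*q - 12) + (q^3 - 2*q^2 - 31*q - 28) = 2*q^3 + 5*q^2 - 27*q - 40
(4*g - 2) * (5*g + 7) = 20*g^2 + 18*g - 14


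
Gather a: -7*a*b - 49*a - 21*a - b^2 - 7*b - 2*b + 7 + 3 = a*(-7*b - 70) - b^2 - 9*b + 10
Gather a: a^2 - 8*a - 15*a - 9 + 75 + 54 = a^2 - 23*a + 120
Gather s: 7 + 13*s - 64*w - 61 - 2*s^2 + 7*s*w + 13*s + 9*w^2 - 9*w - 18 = -2*s^2 + s*(7*w + 26) + 9*w^2 - 73*w - 72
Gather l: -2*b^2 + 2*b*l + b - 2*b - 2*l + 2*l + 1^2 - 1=-2*b^2 + 2*b*l - b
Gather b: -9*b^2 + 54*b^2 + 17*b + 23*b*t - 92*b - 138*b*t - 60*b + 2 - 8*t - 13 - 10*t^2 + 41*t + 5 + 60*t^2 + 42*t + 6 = 45*b^2 + b*(-115*t - 135) + 50*t^2 + 75*t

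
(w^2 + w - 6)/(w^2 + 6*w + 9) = (w - 2)/(w + 3)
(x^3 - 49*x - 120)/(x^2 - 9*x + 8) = (x^2 + 8*x + 15)/(x - 1)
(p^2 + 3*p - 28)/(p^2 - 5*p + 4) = (p + 7)/(p - 1)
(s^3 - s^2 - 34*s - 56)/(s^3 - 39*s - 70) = (s + 4)/(s + 5)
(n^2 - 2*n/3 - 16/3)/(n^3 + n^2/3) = (3*n^2 - 2*n - 16)/(n^2*(3*n + 1))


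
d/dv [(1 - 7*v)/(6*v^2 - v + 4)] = (-42*v^2 + 7*v + (7*v - 1)*(12*v - 1) - 28)/(6*v^2 - v + 4)^2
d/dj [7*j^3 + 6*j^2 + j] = 21*j^2 + 12*j + 1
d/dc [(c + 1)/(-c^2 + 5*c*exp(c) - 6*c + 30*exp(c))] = (-c^2 + 5*c*exp(c) - 6*c - (c + 1)*(5*c*exp(c) - 2*c + 35*exp(c) - 6) + 30*exp(c))/(c^2 - 5*c*exp(c) + 6*c - 30*exp(c))^2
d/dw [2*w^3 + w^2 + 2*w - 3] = 6*w^2 + 2*w + 2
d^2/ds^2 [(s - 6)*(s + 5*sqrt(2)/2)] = 2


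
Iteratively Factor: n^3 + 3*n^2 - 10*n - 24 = (n + 4)*(n^2 - n - 6) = (n - 3)*(n + 4)*(n + 2)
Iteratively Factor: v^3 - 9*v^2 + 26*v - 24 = (v - 3)*(v^2 - 6*v + 8) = (v - 3)*(v - 2)*(v - 4)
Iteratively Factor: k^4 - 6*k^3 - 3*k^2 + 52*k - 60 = (k - 2)*(k^3 - 4*k^2 - 11*k + 30) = (k - 2)*(k + 3)*(k^2 - 7*k + 10) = (k - 5)*(k - 2)*(k + 3)*(k - 2)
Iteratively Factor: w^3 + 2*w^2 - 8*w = (w)*(w^2 + 2*w - 8) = w*(w - 2)*(w + 4)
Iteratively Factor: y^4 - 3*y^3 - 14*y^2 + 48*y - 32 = (y - 1)*(y^3 - 2*y^2 - 16*y + 32) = (y - 4)*(y - 1)*(y^2 + 2*y - 8) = (y - 4)*(y - 2)*(y - 1)*(y + 4)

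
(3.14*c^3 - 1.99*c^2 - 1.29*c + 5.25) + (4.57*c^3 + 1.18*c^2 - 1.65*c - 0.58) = 7.71*c^3 - 0.81*c^2 - 2.94*c + 4.67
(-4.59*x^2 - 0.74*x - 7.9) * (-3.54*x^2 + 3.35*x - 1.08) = 16.2486*x^4 - 12.7569*x^3 + 30.4442*x^2 - 25.6658*x + 8.532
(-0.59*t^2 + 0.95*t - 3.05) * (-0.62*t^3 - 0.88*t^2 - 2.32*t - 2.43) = 0.3658*t^5 - 0.0698*t^4 + 2.4238*t^3 + 1.9137*t^2 + 4.7675*t + 7.4115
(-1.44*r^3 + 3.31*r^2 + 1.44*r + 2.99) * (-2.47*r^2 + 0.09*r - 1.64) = 3.5568*r^5 - 8.3053*r^4 - 0.8973*r^3 - 12.6841*r^2 - 2.0925*r - 4.9036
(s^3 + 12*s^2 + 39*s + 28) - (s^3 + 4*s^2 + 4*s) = 8*s^2 + 35*s + 28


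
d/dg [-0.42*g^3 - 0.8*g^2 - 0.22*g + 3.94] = -1.26*g^2 - 1.6*g - 0.22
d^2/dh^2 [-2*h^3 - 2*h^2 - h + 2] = -12*h - 4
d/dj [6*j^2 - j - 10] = 12*j - 1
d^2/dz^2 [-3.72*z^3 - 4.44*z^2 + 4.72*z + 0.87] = -22.32*z - 8.88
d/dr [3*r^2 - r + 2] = 6*r - 1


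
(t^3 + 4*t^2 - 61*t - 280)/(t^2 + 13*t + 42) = (t^2 - 3*t - 40)/(t + 6)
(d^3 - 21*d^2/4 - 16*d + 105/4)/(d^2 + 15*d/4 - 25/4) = (d^2 - 4*d - 21)/(d + 5)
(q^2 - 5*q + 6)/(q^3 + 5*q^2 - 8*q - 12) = (q - 3)/(q^2 + 7*q + 6)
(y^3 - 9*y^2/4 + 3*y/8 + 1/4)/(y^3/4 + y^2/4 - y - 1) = (4*y^2 - y - 1/2)/(y^2 + 3*y + 2)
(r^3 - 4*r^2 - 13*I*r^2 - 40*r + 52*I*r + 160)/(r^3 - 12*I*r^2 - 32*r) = (r^2 - r*(4 + 5*I) + 20*I)/(r*(r - 4*I))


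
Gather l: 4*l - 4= 4*l - 4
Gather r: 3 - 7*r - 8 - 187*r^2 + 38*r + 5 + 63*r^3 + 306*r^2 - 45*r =63*r^3 + 119*r^2 - 14*r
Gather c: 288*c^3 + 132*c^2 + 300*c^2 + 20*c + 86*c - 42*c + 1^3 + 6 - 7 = 288*c^3 + 432*c^2 + 64*c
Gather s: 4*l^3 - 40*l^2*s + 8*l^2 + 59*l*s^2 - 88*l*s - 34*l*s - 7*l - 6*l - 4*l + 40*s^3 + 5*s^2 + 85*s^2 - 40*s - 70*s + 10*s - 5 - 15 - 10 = 4*l^3 + 8*l^2 - 17*l + 40*s^3 + s^2*(59*l + 90) + s*(-40*l^2 - 122*l - 100) - 30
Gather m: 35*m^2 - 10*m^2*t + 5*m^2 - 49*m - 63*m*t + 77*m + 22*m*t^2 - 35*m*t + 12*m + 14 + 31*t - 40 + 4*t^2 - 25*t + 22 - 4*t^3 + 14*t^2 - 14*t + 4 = m^2*(40 - 10*t) + m*(22*t^2 - 98*t + 40) - 4*t^3 + 18*t^2 - 8*t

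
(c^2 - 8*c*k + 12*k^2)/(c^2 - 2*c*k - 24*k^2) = (c - 2*k)/(c + 4*k)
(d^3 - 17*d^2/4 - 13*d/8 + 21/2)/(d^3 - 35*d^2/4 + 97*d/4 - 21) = (d + 3/2)/(d - 3)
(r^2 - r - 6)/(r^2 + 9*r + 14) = (r - 3)/(r + 7)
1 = 1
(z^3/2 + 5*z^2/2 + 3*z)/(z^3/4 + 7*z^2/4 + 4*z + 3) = 2*z/(z + 2)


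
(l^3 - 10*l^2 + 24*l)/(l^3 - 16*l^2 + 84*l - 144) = l/(l - 6)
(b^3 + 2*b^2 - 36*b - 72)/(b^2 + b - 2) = (b^2 - 36)/(b - 1)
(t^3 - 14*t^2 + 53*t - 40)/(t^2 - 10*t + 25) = (t^2 - 9*t + 8)/(t - 5)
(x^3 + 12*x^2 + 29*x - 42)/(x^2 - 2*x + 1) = (x^2 + 13*x + 42)/(x - 1)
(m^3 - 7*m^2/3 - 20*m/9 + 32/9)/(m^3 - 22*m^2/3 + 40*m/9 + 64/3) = (m - 1)/(m - 6)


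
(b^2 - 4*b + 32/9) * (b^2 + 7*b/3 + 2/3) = b^4 - 5*b^3/3 - 46*b^2/9 + 152*b/27 + 64/27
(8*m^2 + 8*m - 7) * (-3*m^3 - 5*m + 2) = -24*m^5 - 24*m^4 - 19*m^3 - 24*m^2 + 51*m - 14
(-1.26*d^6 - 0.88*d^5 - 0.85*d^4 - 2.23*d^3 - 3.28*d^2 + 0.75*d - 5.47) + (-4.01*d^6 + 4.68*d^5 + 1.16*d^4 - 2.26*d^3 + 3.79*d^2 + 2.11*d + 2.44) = -5.27*d^6 + 3.8*d^5 + 0.31*d^4 - 4.49*d^3 + 0.51*d^2 + 2.86*d - 3.03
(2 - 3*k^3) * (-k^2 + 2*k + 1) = 3*k^5 - 6*k^4 - 3*k^3 - 2*k^2 + 4*k + 2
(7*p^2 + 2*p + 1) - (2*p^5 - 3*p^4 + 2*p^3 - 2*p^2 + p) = -2*p^5 + 3*p^4 - 2*p^3 + 9*p^2 + p + 1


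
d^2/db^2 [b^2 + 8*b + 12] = 2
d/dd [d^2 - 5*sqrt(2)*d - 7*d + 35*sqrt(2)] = 2*d - 5*sqrt(2) - 7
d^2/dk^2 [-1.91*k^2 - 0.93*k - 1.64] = -3.82000000000000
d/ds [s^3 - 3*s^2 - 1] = 3*s*(s - 2)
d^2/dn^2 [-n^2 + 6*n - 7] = -2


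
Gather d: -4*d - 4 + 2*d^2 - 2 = 2*d^2 - 4*d - 6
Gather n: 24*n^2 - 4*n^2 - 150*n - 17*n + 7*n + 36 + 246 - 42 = 20*n^2 - 160*n + 240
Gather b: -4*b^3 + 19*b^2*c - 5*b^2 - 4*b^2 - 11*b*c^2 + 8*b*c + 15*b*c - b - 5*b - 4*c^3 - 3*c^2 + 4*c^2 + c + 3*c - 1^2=-4*b^3 + b^2*(19*c - 9) + b*(-11*c^2 + 23*c - 6) - 4*c^3 + c^2 + 4*c - 1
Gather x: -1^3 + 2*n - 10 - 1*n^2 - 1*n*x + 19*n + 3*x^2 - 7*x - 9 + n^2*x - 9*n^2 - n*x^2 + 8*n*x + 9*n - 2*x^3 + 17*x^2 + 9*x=-10*n^2 + 30*n - 2*x^3 + x^2*(20 - n) + x*(n^2 + 7*n + 2) - 20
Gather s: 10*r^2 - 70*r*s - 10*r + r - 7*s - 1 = 10*r^2 - 9*r + s*(-70*r - 7) - 1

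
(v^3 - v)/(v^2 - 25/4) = 4*v*(v^2 - 1)/(4*v^2 - 25)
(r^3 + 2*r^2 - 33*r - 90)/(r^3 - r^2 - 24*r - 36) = (r + 5)/(r + 2)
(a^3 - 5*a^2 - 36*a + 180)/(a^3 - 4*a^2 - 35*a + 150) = (a - 6)/(a - 5)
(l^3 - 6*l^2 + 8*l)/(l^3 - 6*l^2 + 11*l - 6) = l*(l - 4)/(l^2 - 4*l + 3)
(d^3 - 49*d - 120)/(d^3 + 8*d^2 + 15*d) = (d - 8)/d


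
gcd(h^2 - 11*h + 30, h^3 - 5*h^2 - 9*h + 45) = h - 5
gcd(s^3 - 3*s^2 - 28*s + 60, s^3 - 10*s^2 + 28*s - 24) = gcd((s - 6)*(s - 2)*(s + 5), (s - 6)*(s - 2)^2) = s^2 - 8*s + 12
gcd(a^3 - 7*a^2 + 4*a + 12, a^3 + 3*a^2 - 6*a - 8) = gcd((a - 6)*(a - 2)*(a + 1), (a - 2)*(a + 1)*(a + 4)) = a^2 - a - 2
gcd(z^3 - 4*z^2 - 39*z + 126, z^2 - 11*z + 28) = z - 7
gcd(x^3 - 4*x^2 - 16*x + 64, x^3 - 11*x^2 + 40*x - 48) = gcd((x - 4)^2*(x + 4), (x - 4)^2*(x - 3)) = x^2 - 8*x + 16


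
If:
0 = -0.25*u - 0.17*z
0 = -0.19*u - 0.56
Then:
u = -2.95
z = 4.33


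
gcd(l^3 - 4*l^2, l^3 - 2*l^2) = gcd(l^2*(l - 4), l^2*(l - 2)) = l^2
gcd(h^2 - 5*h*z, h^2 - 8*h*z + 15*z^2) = -h + 5*z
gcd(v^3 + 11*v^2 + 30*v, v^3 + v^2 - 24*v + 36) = v + 6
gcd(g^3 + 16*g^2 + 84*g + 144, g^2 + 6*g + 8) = g + 4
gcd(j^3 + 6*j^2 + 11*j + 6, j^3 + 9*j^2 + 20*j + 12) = j^2 + 3*j + 2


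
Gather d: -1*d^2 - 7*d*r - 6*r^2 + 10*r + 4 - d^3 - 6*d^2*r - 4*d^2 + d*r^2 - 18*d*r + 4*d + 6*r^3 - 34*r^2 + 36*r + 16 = -d^3 + d^2*(-6*r - 5) + d*(r^2 - 25*r + 4) + 6*r^3 - 40*r^2 + 46*r + 20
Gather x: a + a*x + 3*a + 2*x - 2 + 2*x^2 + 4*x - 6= 4*a + 2*x^2 + x*(a + 6) - 8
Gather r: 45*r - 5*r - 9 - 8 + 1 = 40*r - 16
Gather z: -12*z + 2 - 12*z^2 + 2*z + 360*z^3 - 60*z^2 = 360*z^3 - 72*z^2 - 10*z + 2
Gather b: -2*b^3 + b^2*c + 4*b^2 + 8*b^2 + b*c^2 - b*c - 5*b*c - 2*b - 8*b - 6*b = -2*b^3 + b^2*(c + 12) + b*(c^2 - 6*c - 16)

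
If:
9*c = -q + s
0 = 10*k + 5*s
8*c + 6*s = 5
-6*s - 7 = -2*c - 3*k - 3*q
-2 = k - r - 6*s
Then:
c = -43/76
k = -181/228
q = 1523/228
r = -1897/228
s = 181/114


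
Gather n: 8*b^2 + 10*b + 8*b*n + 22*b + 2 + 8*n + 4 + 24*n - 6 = 8*b^2 + 32*b + n*(8*b + 32)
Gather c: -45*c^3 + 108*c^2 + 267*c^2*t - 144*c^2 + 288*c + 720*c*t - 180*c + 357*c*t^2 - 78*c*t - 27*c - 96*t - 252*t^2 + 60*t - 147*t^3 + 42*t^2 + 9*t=-45*c^3 + c^2*(267*t - 36) + c*(357*t^2 + 642*t + 81) - 147*t^3 - 210*t^2 - 27*t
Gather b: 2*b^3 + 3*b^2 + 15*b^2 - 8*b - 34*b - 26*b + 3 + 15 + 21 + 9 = 2*b^3 + 18*b^2 - 68*b + 48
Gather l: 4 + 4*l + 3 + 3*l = 7*l + 7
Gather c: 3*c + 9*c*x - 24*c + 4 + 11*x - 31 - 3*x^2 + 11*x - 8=c*(9*x - 21) - 3*x^2 + 22*x - 35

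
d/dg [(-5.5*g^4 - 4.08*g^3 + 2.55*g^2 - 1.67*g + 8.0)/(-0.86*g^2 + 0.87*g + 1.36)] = (9.46*g^5 - 10.8462*g^4 - 37.0192*g^3 - 15.8641*g^2 + 20.696*g - 9.2312)/(0.7396*g^4 - 1.4964*g^3 - 1.5823*g^2 + 2.3664*g + 1.8496)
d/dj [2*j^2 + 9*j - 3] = 4*j + 9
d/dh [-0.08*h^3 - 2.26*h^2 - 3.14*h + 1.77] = -0.24*h^2 - 4.52*h - 3.14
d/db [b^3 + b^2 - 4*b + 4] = 3*b^2 + 2*b - 4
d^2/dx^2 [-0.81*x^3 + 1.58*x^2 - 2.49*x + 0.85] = 3.16 - 4.86*x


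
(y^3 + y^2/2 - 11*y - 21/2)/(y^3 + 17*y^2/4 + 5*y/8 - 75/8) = 4*(2*y^2 - 5*y - 7)/(8*y^2 + 10*y - 25)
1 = 1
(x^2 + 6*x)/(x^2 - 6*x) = (x + 6)/(x - 6)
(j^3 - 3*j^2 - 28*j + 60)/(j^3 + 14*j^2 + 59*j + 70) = (j^2 - 8*j + 12)/(j^2 + 9*j + 14)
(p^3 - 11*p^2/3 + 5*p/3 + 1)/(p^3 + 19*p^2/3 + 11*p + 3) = (p^2 - 4*p + 3)/(p^2 + 6*p + 9)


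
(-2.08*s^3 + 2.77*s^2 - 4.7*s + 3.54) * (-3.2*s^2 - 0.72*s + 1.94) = 6.656*s^5 - 7.3664*s^4 + 9.0104*s^3 - 2.5702*s^2 - 11.6668*s + 6.8676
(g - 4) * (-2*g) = -2*g^2 + 8*g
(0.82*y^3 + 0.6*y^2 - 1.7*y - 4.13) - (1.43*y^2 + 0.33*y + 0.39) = 0.82*y^3 - 0.83*y^2 - 2.03*y - 4.52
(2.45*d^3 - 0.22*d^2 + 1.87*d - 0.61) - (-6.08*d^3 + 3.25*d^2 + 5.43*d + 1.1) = 8.53*d^3 - 3.47*d^2 - 3.56*d - 1.71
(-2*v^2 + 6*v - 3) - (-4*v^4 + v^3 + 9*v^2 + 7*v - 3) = 4*v^4 - v^3 - 11*v^2 - v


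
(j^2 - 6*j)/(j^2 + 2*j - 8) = j*(j - 6)/(j^2 + 2*j - 8)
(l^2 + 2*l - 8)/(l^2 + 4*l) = (l - 2)/l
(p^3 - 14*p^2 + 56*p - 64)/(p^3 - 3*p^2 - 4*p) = (p^2 - 10*p + 16)/(p*(p + 1))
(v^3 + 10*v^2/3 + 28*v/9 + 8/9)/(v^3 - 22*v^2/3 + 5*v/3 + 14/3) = (3*v^2 + 8*v + 4)/(3*(v^2 - 8*v + 7))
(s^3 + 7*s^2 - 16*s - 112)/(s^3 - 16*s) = (s + 7)/s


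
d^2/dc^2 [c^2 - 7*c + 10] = 2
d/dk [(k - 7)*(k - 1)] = 2*k - 8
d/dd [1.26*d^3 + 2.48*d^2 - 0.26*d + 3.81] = 3.78*d^2 + 4.96*d - 0.26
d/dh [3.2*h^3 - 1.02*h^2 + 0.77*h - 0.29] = 9.6*h^2 - 2.04*h + 0.77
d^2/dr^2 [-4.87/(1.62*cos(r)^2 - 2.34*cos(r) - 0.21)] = (-51.123312*(1 - cos(r)^2)^2 + 55.383588*cos(r)^3 - 58.854924*cos(r)^2 - 108.374058*cos(r) + 107.769204)/(-1.62*cos(r)^2 + 2.34*cos(r) + 0.21)^3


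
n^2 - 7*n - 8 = (n - 8)*(n + 1)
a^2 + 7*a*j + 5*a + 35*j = (a + 5)*(a + 7*j)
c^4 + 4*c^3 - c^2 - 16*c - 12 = (c - 2)*(c + 1)*(c + 2)*(c + 3)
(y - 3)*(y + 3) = y^2 - 9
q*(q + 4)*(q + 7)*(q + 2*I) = q^4 + 11*q^3 + 2*I*q^3 + 28*q^2 + 22*I*q^2 + 56*I*q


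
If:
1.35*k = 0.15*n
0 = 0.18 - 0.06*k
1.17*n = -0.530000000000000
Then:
No Solution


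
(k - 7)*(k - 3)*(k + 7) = k^3 - 3*k^2 - 49*k + 147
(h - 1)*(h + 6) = h^2 + 5*h - 6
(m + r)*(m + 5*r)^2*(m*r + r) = m^4*r + 11*m^3*r^2 + m^3*r + 35*m^2*r^3 + 11*m^2*r^2 + 25*m*r^4 + 35*m*r^3 + 25*r^4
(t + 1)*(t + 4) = t^2 + 5*t + 4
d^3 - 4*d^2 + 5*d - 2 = (d - 2)*(d - 1)^2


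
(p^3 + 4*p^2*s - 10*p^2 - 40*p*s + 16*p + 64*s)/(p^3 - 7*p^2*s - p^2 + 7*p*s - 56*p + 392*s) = (p^2 + 4*p*s - 2*p - 8*s)/(p^2 - 7*p*s + 7*p - 49*s)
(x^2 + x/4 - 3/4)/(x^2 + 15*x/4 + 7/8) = 2*(4*x^2 + x - 3)/(8*x^2 + 30*x + 7)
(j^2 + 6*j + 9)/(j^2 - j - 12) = (j + 3)/(j - 4)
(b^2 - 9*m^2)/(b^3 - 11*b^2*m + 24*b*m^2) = (b + 3*m)/(b*(b - 8*m))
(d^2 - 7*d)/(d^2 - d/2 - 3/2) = 2*d*(7 - d)/(-2*d^2 + d + 3)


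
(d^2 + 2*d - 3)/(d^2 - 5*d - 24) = (d - 1)/(d - 8)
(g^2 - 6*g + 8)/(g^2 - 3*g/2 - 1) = 2*(g - 4)/(2*g + 1)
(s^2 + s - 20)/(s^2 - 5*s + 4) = (s + 5)/(s - 1)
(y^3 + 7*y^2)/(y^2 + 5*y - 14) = y^2/(y - 2)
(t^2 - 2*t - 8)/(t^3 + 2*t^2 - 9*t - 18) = (t - 4)/(t^2 - 9)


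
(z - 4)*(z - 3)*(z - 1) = z^3 - 8*z^2 + 19*z - 12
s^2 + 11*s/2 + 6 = (s + 3/2)*(s + 4)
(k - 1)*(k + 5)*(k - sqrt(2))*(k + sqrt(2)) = k^4 + 4*k^3 - 7*k^2 - 8*k + 10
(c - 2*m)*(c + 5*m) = c^2 + 3*c*m - 10*m^2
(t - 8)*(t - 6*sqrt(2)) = t^2 - 6*sqrt(2)*t - 8*t + 48*sqrt(2)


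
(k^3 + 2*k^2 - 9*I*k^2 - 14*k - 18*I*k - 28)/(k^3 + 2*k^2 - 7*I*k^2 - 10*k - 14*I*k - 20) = (k - 7*I)/(k - 5*I)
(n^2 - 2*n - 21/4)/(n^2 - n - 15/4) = (2*n - 7)/(2*n - 5)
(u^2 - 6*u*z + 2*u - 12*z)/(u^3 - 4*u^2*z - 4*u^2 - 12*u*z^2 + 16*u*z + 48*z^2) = (u + 2)/(u^2 + 2*u*z - 4*u - 8*z)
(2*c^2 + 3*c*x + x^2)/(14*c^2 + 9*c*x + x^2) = (c + x)/(7*c + x)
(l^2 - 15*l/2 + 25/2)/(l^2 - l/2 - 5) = (l - 5)/(l + 2)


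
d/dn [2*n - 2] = 2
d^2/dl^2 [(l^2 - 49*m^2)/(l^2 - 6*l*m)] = 6*m*(2*l^3 - 49*l^2*m + 294*l*m^2 - 588*m^3)/(l^3*(l^3 - 18*l^2*m + 108*l*m^2 - 216*m^3))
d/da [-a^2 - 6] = -2*a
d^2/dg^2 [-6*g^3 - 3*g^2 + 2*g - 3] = -36*g - 6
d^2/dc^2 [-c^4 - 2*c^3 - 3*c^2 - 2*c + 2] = -12*c^2 - 12*c - 6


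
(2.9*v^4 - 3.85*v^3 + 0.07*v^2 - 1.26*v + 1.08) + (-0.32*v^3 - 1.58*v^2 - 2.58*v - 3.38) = 2.9*v^4 - 4.17*v^3 - 1.51*v^2 - 3.84*v - 2.3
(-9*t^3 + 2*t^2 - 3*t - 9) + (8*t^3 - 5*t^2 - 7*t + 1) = -t^3 - 3*t^2 - 10*t - 8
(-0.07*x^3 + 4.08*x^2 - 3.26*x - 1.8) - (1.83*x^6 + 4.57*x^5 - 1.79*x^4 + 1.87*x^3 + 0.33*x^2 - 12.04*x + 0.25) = -1.83*x^6 - 4.57*x^5 + 1.79*x^4 - 1.94*x^3 + 3.75*x^2 + 8.78*x - 2.05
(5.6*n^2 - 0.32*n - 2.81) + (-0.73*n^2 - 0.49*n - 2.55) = 4.87*n^2 - 0.81*n - 5.36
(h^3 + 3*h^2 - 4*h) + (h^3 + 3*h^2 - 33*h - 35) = 2*h^3 + 6*h^2 - 37*h - 35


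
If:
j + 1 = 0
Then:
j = -1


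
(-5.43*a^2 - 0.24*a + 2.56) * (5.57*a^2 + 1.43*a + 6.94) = -30.2451*a^4 - 9.1017*a^3 - 23.7682*a^2 + 1.9952*a + 17.7664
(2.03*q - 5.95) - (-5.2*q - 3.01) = 7.23*q - 2.94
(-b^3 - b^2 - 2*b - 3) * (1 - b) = b^4 + b^2 + b - 3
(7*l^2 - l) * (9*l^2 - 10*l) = 63*l^4 - 79*l^3 + 10*l^2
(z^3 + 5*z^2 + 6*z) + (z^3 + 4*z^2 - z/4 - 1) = 2*z^3 + 9*z^2 + 23*z/4 - 1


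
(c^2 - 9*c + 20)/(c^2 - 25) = (c - 4)/(c + 5)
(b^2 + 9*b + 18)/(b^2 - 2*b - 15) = (b + 6)/(b - 5)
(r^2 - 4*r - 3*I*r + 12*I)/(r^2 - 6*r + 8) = (r - 3*I)/(r - 2)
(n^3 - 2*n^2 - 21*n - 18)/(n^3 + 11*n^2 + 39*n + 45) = (n^2 - 5*n - 6)/(n^2 + 8*n + 15)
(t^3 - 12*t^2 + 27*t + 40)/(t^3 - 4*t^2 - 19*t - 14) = (t^2 - 13*t + 40)/(t^2 - 5*t - 14)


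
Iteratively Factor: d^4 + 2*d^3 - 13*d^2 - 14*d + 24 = (d + 2)*(d^3 - 13*d + 12) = (d + 2)*(d + 4)*(d^2 - 4*d + 3) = (d - 1)*(d + 2)*(d + 4)*(d - 3)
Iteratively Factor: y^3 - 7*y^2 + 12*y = (y)*(y^2 - 7*y + 12) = y*(y - 4)*(y - 3)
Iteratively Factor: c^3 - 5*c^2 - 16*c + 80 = (c + 4)*(c^2 - 9*c + 20) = (c - 4)*(c + 4)*(c - 5)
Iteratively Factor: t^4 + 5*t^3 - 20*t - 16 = (t + 4)*(t^3 + t^2 - 4*t - 4) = (t + 2)*(t + 4)*(t^2 - t - 2) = (t + 1)*(t + 2)*(t + 4)*(t - 2)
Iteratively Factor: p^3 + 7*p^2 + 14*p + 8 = (p + 1)*(p^2 + 6*p + 8) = (p + 1)*(p + 4)*(p + 2)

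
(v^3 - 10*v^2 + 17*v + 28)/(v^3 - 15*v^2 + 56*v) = (v^2 - 3*v - 4)/(v*(v - 8))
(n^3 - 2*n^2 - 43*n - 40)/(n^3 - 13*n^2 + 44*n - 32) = (n^2 + 6*n + 5)/(n^2 - 5*n + 4)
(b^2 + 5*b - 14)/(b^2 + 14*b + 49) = (b - 2)/(b + 7)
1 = 1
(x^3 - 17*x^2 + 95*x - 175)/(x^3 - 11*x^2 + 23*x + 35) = (x - 5)/(x + 1)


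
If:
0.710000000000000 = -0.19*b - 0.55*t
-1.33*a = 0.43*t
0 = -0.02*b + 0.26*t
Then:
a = 0.08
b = -3.06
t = -0.24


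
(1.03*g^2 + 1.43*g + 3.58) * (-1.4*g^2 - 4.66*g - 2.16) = -1.442*g^4 - 6.8018*g^3 - 13.9006*g^2 - 19.7716*g - 7.7328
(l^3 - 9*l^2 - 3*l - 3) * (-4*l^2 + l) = -4*l^5 + 37*l^4 + 3*l^3 + 9*l^2 - 3*l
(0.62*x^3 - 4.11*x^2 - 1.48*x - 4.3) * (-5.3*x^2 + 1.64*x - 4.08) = -3.286*x^5 + 22.7998*x^4 - 1.426*x^3 + 37.1316*x^2 - 1.0136*x + 17.544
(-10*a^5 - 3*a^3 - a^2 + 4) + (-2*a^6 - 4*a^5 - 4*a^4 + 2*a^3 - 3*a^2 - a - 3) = -2*a^6 - 14*a^5 - 4*a^4 - a^3 - 4*a^2 - a + 1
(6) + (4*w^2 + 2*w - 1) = 4*w^2 + 2*w + 5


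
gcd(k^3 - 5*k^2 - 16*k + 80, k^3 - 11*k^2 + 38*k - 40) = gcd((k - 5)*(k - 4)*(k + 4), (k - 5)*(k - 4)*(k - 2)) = k^2 - 9*k + 20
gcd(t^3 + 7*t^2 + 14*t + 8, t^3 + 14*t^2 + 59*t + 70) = t + 2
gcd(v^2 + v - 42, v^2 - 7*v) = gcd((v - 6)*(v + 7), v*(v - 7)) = 1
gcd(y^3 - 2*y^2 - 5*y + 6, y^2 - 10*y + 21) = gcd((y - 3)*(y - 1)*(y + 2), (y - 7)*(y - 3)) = y - 3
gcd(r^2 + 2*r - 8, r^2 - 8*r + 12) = r - 2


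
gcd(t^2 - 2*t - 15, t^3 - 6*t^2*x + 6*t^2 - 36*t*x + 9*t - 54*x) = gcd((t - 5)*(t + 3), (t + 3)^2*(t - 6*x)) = t + 3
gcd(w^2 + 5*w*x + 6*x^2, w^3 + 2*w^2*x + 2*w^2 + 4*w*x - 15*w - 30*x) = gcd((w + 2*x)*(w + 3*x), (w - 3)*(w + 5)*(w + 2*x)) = w + 2*x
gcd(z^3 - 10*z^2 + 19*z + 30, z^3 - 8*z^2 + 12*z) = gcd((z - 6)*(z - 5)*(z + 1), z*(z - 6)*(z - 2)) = z - 6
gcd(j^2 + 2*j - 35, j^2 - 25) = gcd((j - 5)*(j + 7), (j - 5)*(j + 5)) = j - 5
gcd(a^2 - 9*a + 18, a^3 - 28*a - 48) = a - 6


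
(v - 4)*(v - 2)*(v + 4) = v^3 - 2*v^2 - 16*v + 32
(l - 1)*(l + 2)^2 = l^3 + 3*l^2 - 4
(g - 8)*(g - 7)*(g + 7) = g^3 - 8*g^2 - 49*g + 392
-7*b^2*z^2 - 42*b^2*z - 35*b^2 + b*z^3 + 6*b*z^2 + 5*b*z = (-7*b + z)*(z + 5)*(b*z + b)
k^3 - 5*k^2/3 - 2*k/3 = k*(k - 2)*(k + 1/3)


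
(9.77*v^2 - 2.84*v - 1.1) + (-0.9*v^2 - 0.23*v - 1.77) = 8.87*v^2 - 3.07*v - 2.87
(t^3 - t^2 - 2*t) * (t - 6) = t^4 - 7*t^3 + 4*t^2 + 12*t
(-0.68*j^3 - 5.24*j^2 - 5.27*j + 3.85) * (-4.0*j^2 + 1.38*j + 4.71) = 2.72*j^5 + 20.0216*j^4 + 10.646*j^3 - 47.353*j^2 - 19.5087*j + 18.1335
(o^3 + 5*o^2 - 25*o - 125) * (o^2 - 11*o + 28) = o^5 - 6*o^4 - 52*o^3 + 290*o^2 + 675*o - 3500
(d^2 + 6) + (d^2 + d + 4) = 2*d^2 + d + 10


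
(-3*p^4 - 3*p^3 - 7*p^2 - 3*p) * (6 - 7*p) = 21*p^5 + 3*p^4 + 31*p^3 - 21*p^2 - 18*p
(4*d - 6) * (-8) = 48 - 32*d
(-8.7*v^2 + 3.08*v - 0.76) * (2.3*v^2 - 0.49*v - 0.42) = -20.01*v^4 + 11.347*v^3 + 0.396799999999999*v^2 - 0.9212*v + 0.3192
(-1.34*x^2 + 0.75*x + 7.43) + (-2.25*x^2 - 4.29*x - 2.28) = -3.59*x^2 - 3.54*x + 5.15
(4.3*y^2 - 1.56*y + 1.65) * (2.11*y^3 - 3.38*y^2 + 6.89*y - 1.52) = 9.073*y^5 - 17.8256*y^4 + 38.3813*y^3 - 22.8614*y^2 + 13.7397*y - 2.508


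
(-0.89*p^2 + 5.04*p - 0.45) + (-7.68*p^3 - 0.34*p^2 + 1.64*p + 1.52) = -7.68*p^3 - 1.23*p^2 + 6.68*p + 1.07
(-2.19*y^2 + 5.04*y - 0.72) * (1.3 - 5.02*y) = 10.9938*y^3 - 28.1478*y^2 + 10.1664*y - 0.936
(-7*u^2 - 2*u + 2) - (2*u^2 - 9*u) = -9*u^2 + 7*u + 2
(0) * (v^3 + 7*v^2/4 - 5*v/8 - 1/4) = 0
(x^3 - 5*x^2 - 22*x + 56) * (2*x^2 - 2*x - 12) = 2*x^5 - 12*x^4 - 46*x^3 + 216*x^2 + 152*x - 672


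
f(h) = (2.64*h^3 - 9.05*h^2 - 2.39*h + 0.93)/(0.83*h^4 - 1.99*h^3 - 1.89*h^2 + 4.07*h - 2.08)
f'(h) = (7.92*h^2 - 18.1*h - 2.39)/(0.83*h^4 - 1.99*h^3 - 1.89*h^2 + 4.07*h - 2.08) + (-3.32*h^3 + 5.97*h^2 + 3.78*h - 4.07)*(2.64*h^3 - 9.05*h^2 - 2.39*h + 0.93)/(0.83*h^4 - 1.99*h^3 - 1.89*h^2 + 4.07*h - 2.08)^2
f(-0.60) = 0.31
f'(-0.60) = -2.19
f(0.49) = 2.90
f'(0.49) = 17.59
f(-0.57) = 0.25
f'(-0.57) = -2.10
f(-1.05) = 1.87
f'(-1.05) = -5.82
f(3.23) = -0.84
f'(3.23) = 3.86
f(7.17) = 0.35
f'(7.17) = -0.03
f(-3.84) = -1.10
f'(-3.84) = -0.40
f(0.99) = 7.47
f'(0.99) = -4.49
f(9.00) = 0.30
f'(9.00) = -0.03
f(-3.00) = -1.61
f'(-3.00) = -0.93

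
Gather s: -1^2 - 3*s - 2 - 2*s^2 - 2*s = -2*s^2 - 5*s - 3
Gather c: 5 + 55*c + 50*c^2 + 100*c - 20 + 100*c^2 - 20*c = 150*c^2 + 135*c - 15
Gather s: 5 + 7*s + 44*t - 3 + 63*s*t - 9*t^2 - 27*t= s*(63*t + 7) - 9*t^2 + 17*t + 2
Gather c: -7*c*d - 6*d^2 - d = -7*c*d - 6*d^2 - d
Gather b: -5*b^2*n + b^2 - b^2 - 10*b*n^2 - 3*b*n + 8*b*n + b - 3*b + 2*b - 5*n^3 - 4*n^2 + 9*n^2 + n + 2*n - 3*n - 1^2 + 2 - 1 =-5*b^2*n + b*(-10*n^2 + 5*n) - 5*n^3 + 5*n^2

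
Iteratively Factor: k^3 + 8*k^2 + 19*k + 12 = (k + 3)*(k^2 + 5*k + 4) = (k + 3)*(k + 4)*(k + 1)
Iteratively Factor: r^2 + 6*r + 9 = (r + 3)*(r + 3)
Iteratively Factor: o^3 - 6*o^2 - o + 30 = (o + 2)*(o^2 - 8*o + 15) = (o - 3)*(o + 2)*(o - 5)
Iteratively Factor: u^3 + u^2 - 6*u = (u - 2)*(u^2 + 3*u) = u*(u - 2)*(u + 3)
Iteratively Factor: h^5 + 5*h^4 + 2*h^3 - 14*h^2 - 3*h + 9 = (h - 1)*(h^4 + 6*h^3 + 8*h^2 - 6*h - 9) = (h - 1)*(h + 3)*(h^3 + 3*h^2 - h - 3) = (h - 1)^2*(h + 3)*(h^2 + 4*h + 3) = (h - 1)^2*(h + 3)^2*(h + 1)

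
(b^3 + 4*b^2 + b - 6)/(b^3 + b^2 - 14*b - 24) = (b - 1)/(b - 4)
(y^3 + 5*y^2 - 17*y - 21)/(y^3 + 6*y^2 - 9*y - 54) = (y^2 + 8*y + 7)/(y^2 + 9*y + 18)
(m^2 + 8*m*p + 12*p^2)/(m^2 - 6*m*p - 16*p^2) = (-m - 6*p)/(-m + 8*p)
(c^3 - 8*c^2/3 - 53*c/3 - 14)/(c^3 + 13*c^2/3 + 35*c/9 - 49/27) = 9*(c^2 - 5*c - 6)/(9*c^2 + 18*c - 7)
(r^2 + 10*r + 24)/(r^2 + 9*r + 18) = (r + 4)/(r + 3)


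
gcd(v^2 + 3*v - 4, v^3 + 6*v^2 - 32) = v + 4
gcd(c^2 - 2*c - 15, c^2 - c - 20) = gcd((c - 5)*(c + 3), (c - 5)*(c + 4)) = c - 5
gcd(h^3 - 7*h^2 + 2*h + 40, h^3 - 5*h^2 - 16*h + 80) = h^2 - 9*h + 20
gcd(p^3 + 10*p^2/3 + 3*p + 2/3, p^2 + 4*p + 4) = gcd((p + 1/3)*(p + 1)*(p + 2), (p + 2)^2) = p + 2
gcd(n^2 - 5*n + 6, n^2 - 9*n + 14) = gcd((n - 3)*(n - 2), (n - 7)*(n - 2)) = n - 2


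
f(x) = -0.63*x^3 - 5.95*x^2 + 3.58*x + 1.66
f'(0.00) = 3.58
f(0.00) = 1.66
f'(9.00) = -256.61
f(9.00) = -907.34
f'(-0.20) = 5.88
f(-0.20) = 0.71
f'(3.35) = -57.50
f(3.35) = -76.81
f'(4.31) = -82.82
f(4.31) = -143.88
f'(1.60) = -20.30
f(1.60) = -10.42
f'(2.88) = -46.37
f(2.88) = -52.43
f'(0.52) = -3.12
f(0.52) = 1.82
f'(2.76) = -43.66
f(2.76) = -47.03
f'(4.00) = -74.26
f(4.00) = -119.54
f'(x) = -1.89*x^2 - 11.9*x + 3.58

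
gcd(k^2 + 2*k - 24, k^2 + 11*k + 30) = k + 6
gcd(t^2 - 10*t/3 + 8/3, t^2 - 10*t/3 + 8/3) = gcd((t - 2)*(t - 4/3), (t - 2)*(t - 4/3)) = t^2 - 10*t/3 + 8/3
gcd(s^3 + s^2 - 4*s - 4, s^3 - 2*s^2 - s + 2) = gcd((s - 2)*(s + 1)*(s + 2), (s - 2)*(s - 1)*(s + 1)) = s^2 - s - 2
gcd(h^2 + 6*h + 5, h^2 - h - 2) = h + 1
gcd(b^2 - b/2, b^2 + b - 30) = 1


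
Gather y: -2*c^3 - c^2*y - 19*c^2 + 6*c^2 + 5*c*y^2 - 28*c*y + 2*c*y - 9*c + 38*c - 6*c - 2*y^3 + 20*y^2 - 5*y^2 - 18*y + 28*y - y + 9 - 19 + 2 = -2*c^3 - 13*c^2 + 23*c - 2*y^3 + y^2*(5*c + 15) + y*(-c^2 - 26*c + 9) - 8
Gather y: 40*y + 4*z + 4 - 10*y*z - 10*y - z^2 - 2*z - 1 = y*(30 - 10*z) - z^2 + 2*z + 3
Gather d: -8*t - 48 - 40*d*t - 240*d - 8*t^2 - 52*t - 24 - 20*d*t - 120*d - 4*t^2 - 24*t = d*(-60*t - 360) - 12*t^2 - 84*t - 72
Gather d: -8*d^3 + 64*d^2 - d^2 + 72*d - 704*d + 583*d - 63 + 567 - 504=-8*d^3 + 63*d^2 - 49*d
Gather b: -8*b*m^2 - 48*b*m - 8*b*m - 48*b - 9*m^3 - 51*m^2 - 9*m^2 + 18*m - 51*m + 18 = b*(-8*m^2 - 56*m - 48) - 9*m^3 - 60*m^2 - 33*m + 18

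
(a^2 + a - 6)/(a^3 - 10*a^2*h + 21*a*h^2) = (a^2 + a - 6)/(a*(a^2 - 10*a*h + 21*h^2))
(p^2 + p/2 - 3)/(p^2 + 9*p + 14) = (p - 3/2)/(p + 7)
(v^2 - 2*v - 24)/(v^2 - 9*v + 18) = (v + 4)/(v - 3)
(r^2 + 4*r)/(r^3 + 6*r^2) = (r + 4)/(r*(r + 6))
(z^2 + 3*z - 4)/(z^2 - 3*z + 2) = (z + 4)/(z - 2)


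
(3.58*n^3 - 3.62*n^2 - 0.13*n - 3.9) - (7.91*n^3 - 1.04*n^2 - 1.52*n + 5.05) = -4.33*n^3 - 2.58*n^2 + 1.39*n - 8.95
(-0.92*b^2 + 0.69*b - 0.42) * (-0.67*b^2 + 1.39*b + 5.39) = 0.6164*b^4 - 1.7411*b^3 - 3.7183*b^2 + 3.1353*b - 2.2638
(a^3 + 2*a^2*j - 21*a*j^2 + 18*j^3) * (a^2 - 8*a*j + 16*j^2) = a^5 - 6*a^4*j - 21*a^3*j^2 + 218*a^2*j^3 - 480*a*j^4 + 288*j^5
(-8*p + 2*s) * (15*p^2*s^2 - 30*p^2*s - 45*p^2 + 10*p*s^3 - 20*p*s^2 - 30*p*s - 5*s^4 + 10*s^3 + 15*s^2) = -120*p^3*s^2 + 240*p^3*s + 360*p^3 - 50*p^2*s^3 + 100*p^2*s^2 + 150*p^2*s + 60*p*s^4 - 120*p*s^3 - 180*p*s^2 - 10*s^5 + 20*s^4 + 30*s^3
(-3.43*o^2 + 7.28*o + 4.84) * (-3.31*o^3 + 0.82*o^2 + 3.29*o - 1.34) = 11.3533*o^5 - 26.9094*o^4 - 21.3355*o^3 + 32.5162*o^2 + 6.1684*o - 6.4856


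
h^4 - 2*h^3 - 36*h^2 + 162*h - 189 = (h - 3)^3*(h + 7)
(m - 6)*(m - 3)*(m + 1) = m^3 - 8*m^2 + 9*m + 18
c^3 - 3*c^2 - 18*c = c*(c - 6)*(c + 3)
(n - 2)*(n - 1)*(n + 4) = n^3 + n^2 - 10*n + 8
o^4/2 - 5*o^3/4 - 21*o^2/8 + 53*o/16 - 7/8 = (o/2 + 1)*(o - 7/2)*(o - 1/2)^2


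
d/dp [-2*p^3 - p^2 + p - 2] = -6*p^2 - 2*p + 1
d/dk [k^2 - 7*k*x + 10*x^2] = 2*k - 7*x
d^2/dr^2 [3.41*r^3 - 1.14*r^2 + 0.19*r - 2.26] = 20.46*r - 2.28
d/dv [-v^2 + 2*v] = 2 - 2*v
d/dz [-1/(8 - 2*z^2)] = -z/(z^2 - 4)^2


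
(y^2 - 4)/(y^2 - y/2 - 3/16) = 16*(4 - y^2)/(-16*y^2 + 8*y + 3)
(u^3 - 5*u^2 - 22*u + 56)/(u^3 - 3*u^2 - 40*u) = (-u^3 + 5*u^2 + 22*u - 56)/(u*(-u^2 + 3*u + 40))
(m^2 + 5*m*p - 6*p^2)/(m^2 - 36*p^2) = (-m + p)/(-m + 6*p)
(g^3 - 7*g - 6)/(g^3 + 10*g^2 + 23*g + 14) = (g - 3)/(g + 7)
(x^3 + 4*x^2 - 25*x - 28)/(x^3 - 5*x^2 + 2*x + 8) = (x + 7)/(x - 2)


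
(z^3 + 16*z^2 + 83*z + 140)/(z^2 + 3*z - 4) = (z^2 + 12*z + 35)/(z - 1)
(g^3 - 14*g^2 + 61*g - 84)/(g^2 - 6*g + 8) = (g^2 - 10*g + 21)/(g - 2)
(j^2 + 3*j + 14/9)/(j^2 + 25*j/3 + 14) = (j + 2/3)/(j + 6)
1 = 1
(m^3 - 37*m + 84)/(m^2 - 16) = (m^2 + 4*m - 21)/(m + 4)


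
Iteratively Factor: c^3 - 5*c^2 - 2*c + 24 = (c - 3)*(c^2 - 2*c - 8) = (c - 4)*(c - 3)*(c + 2)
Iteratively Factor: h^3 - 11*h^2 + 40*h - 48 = (h - 3)*(h^2 - 8*h + 16) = (h - 4)*(h - 3)*(h - 4)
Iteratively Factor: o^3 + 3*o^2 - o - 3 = (o - 1)*(o^2 + 4*o + 3) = (o - 1)*(o + 3)*(o + 1)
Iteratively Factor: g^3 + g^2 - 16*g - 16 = (g - 4)*(g^2 + 5*g + 4) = (g - 4)*(g + 1)*(g + 4)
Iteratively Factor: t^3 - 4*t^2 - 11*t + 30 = (t - 2)*(t^2 - 2*t - 15) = (t - 5)*(t - 2)*(t + 3)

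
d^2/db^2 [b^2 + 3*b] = 2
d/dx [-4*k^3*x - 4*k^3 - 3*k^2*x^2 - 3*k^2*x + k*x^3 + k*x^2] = k*(-4*k^2 - 6*k*x - 3*k + 3*x^2 + 2*x)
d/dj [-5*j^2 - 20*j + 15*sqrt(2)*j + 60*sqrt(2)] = -10*j - 20 + 15*sqrt(2)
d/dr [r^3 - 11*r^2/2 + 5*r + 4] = 3*r^2 - 11*r + 5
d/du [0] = 0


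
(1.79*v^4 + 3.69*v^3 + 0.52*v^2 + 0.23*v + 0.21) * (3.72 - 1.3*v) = -2.327*v^5 + 1.8618*v^4 + 13.0508*v^3 + 1.6354*v^2 + 0.5826*v + 0.7812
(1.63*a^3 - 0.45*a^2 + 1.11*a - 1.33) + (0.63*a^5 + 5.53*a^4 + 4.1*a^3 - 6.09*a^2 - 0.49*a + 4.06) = 0.63*a^5 + 5.53*a^4 + 5.73*a^3 - 6.54*a^2 + 0.62*a + 2.73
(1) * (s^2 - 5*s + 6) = s^2 - 5*s + 6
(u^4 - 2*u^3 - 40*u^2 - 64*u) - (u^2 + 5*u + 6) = u^4 - 2*u^3 - 41*u^2 - 69*u - 6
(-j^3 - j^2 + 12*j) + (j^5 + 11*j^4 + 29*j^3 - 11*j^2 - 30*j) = j^5 + 11*j^4 + 28*j^3 - 12*j^2 - 18*j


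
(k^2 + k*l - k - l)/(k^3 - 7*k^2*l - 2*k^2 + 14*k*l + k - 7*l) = (k + l)/(k^2 - 7*k*l - k + 7*l)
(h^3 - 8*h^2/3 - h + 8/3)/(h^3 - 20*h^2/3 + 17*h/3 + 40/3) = (h - 1)/(h - 5)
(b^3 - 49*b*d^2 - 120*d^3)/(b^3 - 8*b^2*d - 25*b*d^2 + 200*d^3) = (b + 3*d)/(b - 5*d)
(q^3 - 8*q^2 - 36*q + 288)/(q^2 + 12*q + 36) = (q^2 - 14*q + 48)/(q + 6)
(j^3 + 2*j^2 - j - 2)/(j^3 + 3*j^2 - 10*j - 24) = (j^2 - 1)/(j^2 + j - 12)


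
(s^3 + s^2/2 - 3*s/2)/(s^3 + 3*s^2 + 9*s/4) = 2*(s - 1)/(2*s + 3)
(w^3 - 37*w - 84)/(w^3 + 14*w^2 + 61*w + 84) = (w - 7)/(w + 7)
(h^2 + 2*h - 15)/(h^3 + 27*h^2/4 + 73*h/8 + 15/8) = 8*(h - 3)/(8*h^2 + 14*h + 3)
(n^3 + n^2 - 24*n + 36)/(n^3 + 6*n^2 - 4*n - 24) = (n - 3)/(n + 2)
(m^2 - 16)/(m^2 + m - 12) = (m - 4)/(m - 3)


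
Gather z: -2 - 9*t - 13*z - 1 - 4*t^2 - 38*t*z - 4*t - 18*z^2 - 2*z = -4*t^2 - 13*t - 18*z^2 + z*(-38*t - 15) - 3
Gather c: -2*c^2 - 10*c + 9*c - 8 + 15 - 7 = -2*c^2 - c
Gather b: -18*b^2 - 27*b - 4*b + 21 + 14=-18*b^2 - 31*b + 35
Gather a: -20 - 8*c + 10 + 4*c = -4*c - 10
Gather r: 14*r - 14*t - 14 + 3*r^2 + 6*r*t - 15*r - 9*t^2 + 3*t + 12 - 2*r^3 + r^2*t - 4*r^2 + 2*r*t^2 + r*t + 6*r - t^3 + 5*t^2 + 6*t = -2*r^3 + r^2*(t - 1) + r*(2*t^2 + 7*t + 5) - t^3 - 4*t^2 - 5*t - 2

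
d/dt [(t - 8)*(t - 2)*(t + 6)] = 3*t^2 - 8*t - 44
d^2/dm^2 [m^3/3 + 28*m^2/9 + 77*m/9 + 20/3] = 2*m + 56/9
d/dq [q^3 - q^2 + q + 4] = 3*q^2 - 2*q + 1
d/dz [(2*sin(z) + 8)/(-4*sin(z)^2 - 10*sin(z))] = 2*(cos(z) + 8/tan(z) + 10*cos(z)/sin(z)^2)/(2*sin(z) + 5)^2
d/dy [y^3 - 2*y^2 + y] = 3*y^2 - 4*y + 1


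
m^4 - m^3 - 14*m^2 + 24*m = m*(m - 3)*(m - 2)*(m + 4)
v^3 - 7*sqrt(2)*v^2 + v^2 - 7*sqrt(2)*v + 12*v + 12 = (v + 1)*(v - 6*sqrt(2))*(v - sqrt(2))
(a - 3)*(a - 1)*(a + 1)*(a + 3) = a^4 - 10*a^2 + 9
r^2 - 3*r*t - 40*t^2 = (r - 8*t)*(r + 5*t)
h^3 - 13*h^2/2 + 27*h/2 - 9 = (h - 3)*(h - 2)*(h - 3/2)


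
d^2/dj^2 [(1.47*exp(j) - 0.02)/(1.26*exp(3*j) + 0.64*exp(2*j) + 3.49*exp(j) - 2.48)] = (9.33508800000001*exp(6*j) + 3.270456*exp(5*j) - 25.432008*exp(4*j) + 56.222872*exp(3*j) + 13.302624*exp(2*j) + 12.352566*exp(j) + 8.867984)*exp(j)/(2.000376*exp(9*j) + 3.048192*exp(8*j) + 18.17046*exp(7*j) + 5.336416*exp(6*j) + 38.330058*exp(5*j) - 45.094944*exp(4*j) + 32.521093*exp(3*j) - 78.811176*exp(2*j) + 64.394688*exp(j) - 15.252992)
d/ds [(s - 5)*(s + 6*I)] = 2*s - 5 + 6*I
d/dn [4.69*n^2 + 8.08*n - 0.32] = 9.38*n + 8.08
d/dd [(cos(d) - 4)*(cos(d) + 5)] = -sin(d) - sin(2*d)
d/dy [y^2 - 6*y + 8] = 2*y - 6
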